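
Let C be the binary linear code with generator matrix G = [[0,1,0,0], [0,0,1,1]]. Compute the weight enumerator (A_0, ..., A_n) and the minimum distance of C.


Weight distribution: A_0 = 1, A_1 = 1, A_2 = 1, A_3 = 1. Minimum distance d = 1.

Enumerate all 2^2 = 4 messages m ∈ F_2^2.
For each, compute codeword c = mG in F_2^4, then tally its weight.
  m = 00 → c = 0000, weight = 0.
  m = 10 → c = 0100, weight = 1.
  m = 01 → c = 0011, weight = 2.
  m = 11 → c = 0111, weight = 3.
Tally weights:
  weight 0: 1 codewords.
  weight 1: 1 codewords.
  weight 2: 1 codewords.
  weight 3: 1 codewords.
Minimum distance d = smallest w > 0 with A_w > 0 = 1.
Sanity: Σ A_w = 4 = 2^2 = 4 ✓.


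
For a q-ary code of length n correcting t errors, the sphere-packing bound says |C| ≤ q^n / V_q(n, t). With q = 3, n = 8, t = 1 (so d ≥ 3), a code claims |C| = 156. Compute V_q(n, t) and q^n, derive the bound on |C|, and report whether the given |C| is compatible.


V_q(n, t) = 17, q^n = 6561, Hamming bound = 385, |C| = 156 ≤ bound (satisfied).

Step 1: Compute V_q(n, t) = Σ_{j=0}^1 C(n, j) (q−1)^j.
  j = 0: C(8,0)·(2)^0 = 1·1 = 1.
  j = 1: C(8,1)·(2)^1 = 8·2 = 16.
  V_q(n, t) = 1 + 16 = 17.
Step 2: q^n = 3^8 = 6561.
Step 3: Hamming bound ⌊q^n / V_q(n,t)⌋ = ⌊6561/17⌋ = 385.
Step 4: Compare |C| = 156 to 385: satisfied.
The claimed |C| lies below the Hamming bound.


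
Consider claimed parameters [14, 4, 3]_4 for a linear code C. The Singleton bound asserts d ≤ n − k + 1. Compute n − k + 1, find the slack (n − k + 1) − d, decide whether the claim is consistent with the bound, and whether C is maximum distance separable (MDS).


Singleton RHS = n − k + 1 = 11, slack = 8, bound satisfied, not MDS.

Singleton bound: d ≤ n − k + 1.
Here n = 14, k = 4, so n − k + 1 = 11.
Given d = 3, check d ≤ 11: YES.
Slack = (n − k + 1) − d = 8.
The code is NOT MDS (slack = 8 > 0).
Description: the claimed parameters are [14, 4, 3]_4; such a code would be non-MDS.


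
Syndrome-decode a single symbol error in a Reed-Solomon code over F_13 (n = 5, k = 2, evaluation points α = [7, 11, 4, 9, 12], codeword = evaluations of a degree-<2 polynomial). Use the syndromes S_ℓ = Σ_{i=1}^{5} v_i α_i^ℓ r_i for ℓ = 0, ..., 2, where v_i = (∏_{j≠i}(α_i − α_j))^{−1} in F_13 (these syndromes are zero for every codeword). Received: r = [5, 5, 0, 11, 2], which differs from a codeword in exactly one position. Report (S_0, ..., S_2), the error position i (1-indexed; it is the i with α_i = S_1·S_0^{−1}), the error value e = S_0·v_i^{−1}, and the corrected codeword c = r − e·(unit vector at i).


S = (4, 2, 1), error at position 1, error magnitude e = 1, c = [4, 5, 0, 11, 2].

Step 1: column multipliers v_i = (∏_{j≠i}(α_i − α_j))^{−1} mod 13.
  i = 1 (α = 7): (7−11)(7−4)(7−9)(7−12) = (−4)·3·(−2)·(−5) = −120 ≡ 10, so v_1 = 10^{−1} = 4 (mod 13).
  i = 2 (α = 11): (11−7)(11−4)(11−9)(11−12) = 4·7·2·(−1) = −56 ≡ 9, so v_2 = 9^{−1} = 3 (mod 13).
  i = 3 (α = 4): (4−7)(4−11)(4−9)(4−12) = (−3)·(−7)·(−5)·(−8) = 840 ≡ 8, so v_3 = 8^{−1} = 5 (mod 13).
  i = 4 (α = 9): (9−7)(9−11)(9−4)(9−12) = 2·(−2)·5·(−3) = 60 ≡ 8, so v_4 = 8^{−1} = 5 (mod 13).
  i = 5 (α = 12): (12−7)(12−11)(12−4)(12−9) = 5·1·8·3 = 120 ≡ 3, so v_5 = 3^{−1} = 9 (mod 13).
  v = [4, 3, 5, 5, 9].
Step 2: syndromes of r = [5, 5, 0, 11, 2] (all sums mod 13).
  S_0 = Σ v_i r_i = 4·5 + 3·5 + 5·0 + 5·11 + 9·2 = 108 ≡ 4.
  S_1 = Σ v_i α_i r_i = 4·7·5 + 3·11·5 + 5·4·0 + 5·9·11 + 9·12·2 = 1016 ≡ 2.
  α_i^2 mod 13 = [10, 4, 3, 3, 1].
  S_2 = Σ v_i α_i^2 r_i = 4·10·5 + 3·4·5 + 5·3·0 + 5·3·11 + 9·1·2 = 443 ≡ 1.
  S = (4, 2, 1) ≠ 0, so r is not a codeword (an error is present).
Step 3: locate the error. For a single error e at position i, S_ℓ = v_i·e·α_i^ℓ, so α_err = S_1/S_0.
  S_0^{−1} = 4^{−1} = 10 (mod 13), so α_err = 2·10 = 20 ≡ 7 = α_1. Error position i = 1.
  Consistency check: S_2/S_1 = 1·7 = 7 ≡ 7 = α_err ✓ (single-error assumption holds).
Step 4: error magnitude e = S_0/v_1 = S_0·∏_{j≠1}(α_1 − α_j) = 4·10 = 40 ≡ 1 (mod 13).
Step 5: correct position 1: c_1 = r_1 − e = 5 − 1 ≡ 4 (mod 13). Hence c = [4, 5, 0, 11, 2].
  Check: interpolating c through the α_i gives m(x) = 12 + 10·x (degree < 2) with m(α_i) = c_i for every i, so c is indeed a codeword.


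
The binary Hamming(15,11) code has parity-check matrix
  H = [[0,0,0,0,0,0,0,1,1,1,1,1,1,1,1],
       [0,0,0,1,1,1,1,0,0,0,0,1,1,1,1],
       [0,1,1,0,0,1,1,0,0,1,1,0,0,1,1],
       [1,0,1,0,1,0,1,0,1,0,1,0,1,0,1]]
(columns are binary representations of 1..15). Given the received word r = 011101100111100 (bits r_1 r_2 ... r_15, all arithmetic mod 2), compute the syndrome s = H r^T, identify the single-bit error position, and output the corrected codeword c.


s = (0, 1, 0, 0)^T, error position = 4, corrected codeword c = 011001100111100

Compute s = H r^T mod 2 one row at a time:
  s_1 = 0 + 0 + 1 + 1 + 1 + 1 + 0 + 0 = 4 ≡ 0 (mod 2).
  s_2 = 1 + 0 + 1 + 1 + 1 + 1 + 0 + 0 = 5 ≡ 1 (mod 2).
  s_3 = 1 + 1 + 1 + 1 + 1 + 1 + 0 + 0 = 6 ≡ 0 (mod 2).
  s_4 = 0 + 1 + 0 + 1 + 0 + 1 + 1 + 0 = 4 ≡ 0 (mod 2).
s = (0, 1, 0, 0)^T — this equals column 4 of H (binary 0100), so error is at position 4.
Correct: flip bit 4 of r = 011101100111100 to get c = 011001100111100.


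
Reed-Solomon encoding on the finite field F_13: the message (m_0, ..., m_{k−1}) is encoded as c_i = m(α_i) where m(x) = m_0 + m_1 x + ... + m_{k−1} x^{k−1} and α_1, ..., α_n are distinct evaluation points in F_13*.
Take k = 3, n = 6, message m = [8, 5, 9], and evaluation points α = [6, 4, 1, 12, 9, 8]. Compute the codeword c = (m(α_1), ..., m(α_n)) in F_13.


c = [11, 3, 9, 12, 2, 0]

Message polynomial: m(x) = 8 + 5·x + 9·x^2 (mod 13).
For each evaluation point α_i, compute m(α_i) mod 13:
  α_1 = 6: Horner steps 9 → 7 → 11, so m(6) = 11.
  α_2 = 4: Horner steps 9 → 2 → 3, so m(4) = 3.
  α_3 = 1: Horner steps 9 → 1 → 9, so m(1) = 9.
  α_4 = 12: Horner steps 9 → 9 → 12, so m(12) = 12.
  α_5 = 9: Horner steps 9 → 8 → 2, so m(9) = 2.
  α_6 = 8: Horner steps 9 → 12 → 0, so m(8) = 0.
Codeword c = [11, 3, 9, 12, 2, 0] ∈ F_13^6.


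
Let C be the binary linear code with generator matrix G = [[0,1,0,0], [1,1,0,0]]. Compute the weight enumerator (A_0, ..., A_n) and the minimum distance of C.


Weight distribution: A_0 = 1, A_1 = 2, A_2 = 1. Minimum distance d = 1.

Enumerate all 2^2 = 4 messages m ∈ F_2^2.
For each, compute codeword c = mG in F_2^4, then tally its weight.
  m = 00 → c = 0000, weight = 0.
  m = 10 → c = 0100, weight = 1.
  m = 01 → c = 1100, weight = 2.
  m = 11 → c = 1000, weight = 1.
Tally weights:
  weight 0: 1 codewords.
  weight 1: 2 codewords.
  weight 2: 1 codewords.
Minimum distance d = smallest w > 0 with A_w > 0 = 1.
Sanity: Σ A_w = 4 = 2^2 = 4 ✓.


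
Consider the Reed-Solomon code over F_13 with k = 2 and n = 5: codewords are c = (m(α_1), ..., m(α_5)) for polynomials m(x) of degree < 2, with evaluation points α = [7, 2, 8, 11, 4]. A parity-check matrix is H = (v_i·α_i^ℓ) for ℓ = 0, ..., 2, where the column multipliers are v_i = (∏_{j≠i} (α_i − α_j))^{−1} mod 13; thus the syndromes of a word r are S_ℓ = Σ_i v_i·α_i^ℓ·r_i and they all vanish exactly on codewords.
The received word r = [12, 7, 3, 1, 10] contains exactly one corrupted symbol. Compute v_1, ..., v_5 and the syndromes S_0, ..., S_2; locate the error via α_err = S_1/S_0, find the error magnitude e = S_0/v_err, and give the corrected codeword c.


S = (7, 10, 5), error at position 1, error magnitude e = 4, c = [8, 7, 3, 1, 10].

Step 1: column multipliers v_i = (∏_{j≠i}(α_i − α_j))^{−1} mod 13.
  i = 1 (α = 7): (7−2)(7−8)(7−11)(7−4) = 5·(−1)·(−4)·3 = 60 ≡ 8, so v_1 = 8^{−1} = 5 (mod 13).
  i = 2 (α = 2): (2−7)(2−8)(2−11)(2−4) = (−5)·(−6)·(−9)·(−2) = 540 ≡ 7, so v_2 = 7^{−1} = 2 (mod 13).
  i = 3 (α = 8): (8−7)(8−2)(8−11)(8−4) = 1·6·(−3)·4 = −72 ≡ 6, so v_3 = 6^{−1} = 11 (mod 13).
  i = 4 (α = 11): (11−7)(11−2)(11−8)(11−4) = 4·9·3·7 = 756 ≡ 2, so v_4 = 2^{−1} = 7 (mod 13).
  i = 5 (α = 4): (4−7)(4−2)(4−8)(4−11) = (−3)·2·(−4)·(−7) = −168 ≡ 1, so v_5 = 1^{−1} = 1 (mod 13).
  v = [5, 2, 11, 7, 1].
Step 2: syndromes of r = [12, 7, 3, 1, 10] (all sums mod 13).
  S_0 = Σ v_i r_i = 5·12 + 2·7 + 11·3 + 7·1 + 1·10 = 124 ≡ 7.
  S_1 = Σ v_i α_i r_i = 5·7·12 + 2·2·7 + 11·8·3 + 7·11·1 + 1·4·10 = 829 ≡ 10.
  α_i^2 mod 13 = [10, 4, 12, 4, 3].
  S_2 = Σ v_i α_i^2 r_i = 5·10·12 + 2·4·7 + 11·12·3 + 7·4·1 + 1·3·10 = 1110 ≡ 5.
  S = (7, 10, 5) ≠ 0, so r is not a codeword (an error is present).
Step 3: locate the error. For a single error e at position i, S_ℓ = v_i·e·α_i^ℓ, so α_err = S_1/S_0.
  S_0^{−1} = 7^{−1} = 2 (mod 13), so α_err = 10·2 = 20 ≡ 7 = α_1. Error position i = 1.
  Consistency check: S_2/S_1 = 5·4 = 20 ≡ 7 = α_err ✓ (single-error assumption holds).
Step 4: error magnitude e = S_0/v_1 = S_0·∏_{j≠1}(α_1 − α_j) = 7·8 = 56 ≡ 4 (mod 13).
Step 5: correct position 1: c_1 = r_1 − e = 12 − 4 ≡ 8 (mod 13). Hence c = [8, 7, 3, 1, 10].
  Check: interpolating c through the α_i gives m(x) = 4 + 8·x (degree < 2) with m(α_i) = c_i for every i, so c is indeed a codeword.


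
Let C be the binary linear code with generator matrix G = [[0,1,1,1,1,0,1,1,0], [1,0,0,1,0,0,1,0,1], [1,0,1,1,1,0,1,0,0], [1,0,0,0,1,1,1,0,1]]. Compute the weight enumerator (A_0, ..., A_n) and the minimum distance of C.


Weight distribution: A_0 = 1, A_3 = 3, A_4 = 3, A_5 = 4, A_6 = 4, A_7 = 1. Minimum distance d = 3.

Enumerate all 2^4 = 16 messages m ∈ F_2^4.
For each, compute codeword c = mG in F_2^9, then tally its weight.
  m = 0000 → c = 000000000, weight = 0.
  m = 1000 → c = 011110110, weight = 6.
  m = 0100 → c = 100100101, weight = 4.
  m = 1100 → c = 111010011, weight = 6.
  m = 0010 → c = 101110100, weight = 5.
  m = 1010 → c = 110000010, weight = 3.
  m = 0110 → c = 001010001, weight = 3.
  m = 1110 → c = 010100111, weight = 5.
  m = 0001 → c = 100011101, weight = 5.
  m = 1001 → c = 111101011, weight = 7.
  m = 0101 → c = 000111000, weight = 3.
  m = 1101 → c = 011001110, weight = 5.
  m = 0011 → c = 001101001, weight = 4.
  m = 1011 → c = 010011111, weight = 6.
  m = 0111 → c = 101001100, weight = 4.
  m = 1111 → c = 110111010, weight = 6.
Tally weights:
  weight 0: 1 codewords.
  weight 3: 3 codewords.
  weight 4: 3 codewords.
  weight 5: 4 codewords.
  weight 6: 4 codewords.
  weight 7: 1 codewords.
Minimum distance d = smallest w > 0 with A_w > 0 = 3.
Sanity: Σ A_w = 16 = 2^4 = 16 ✓.


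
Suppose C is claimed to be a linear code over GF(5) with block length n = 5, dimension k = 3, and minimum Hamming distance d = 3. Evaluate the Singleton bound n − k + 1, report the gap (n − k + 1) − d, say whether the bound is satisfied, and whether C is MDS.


Singleton RHS = n − k + 1 = 3, slack = 0, bound satisfied, MDS.

Singleton bound: d ≤ n − k + 1.
Here n = 5, k = 3, so n − k + 1 = 3.
Given d = 3, check d ≤ 3: YES.
Slack = (n − k + 1) − d = 0.
The code is MDS (slack = 0).
Description: the claimed parameters are [5, 3, 3]_5; such a code would be MDS (meets Singleton bound).


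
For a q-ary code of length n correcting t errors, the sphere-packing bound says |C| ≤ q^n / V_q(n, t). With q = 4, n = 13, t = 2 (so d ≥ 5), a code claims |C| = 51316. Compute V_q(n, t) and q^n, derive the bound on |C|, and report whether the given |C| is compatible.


V_q(n, t) = 742, q^n = 67108864, Hamming bound = 90443, |C| = 51316 ≤ bound (satisfied).

Step 1: Compute V_q(n, t) = Σ_{j=0}^2 C(n, j) (q−1)^j.
  j = 0: C(13,0)·(3)^0 = 1·1 = 1.
  j = 1: C(13,1)·(3)^1 = 13·3 = 39.
  j = 2: C(13,2)·(3)^2 = 78·9 = 702.
  V_q(n, t) = 1 + 39 + 702 = 742.
Step 2: q^n = 4^13 = 67108864.
Step 3: Hamming bound ⌊q^n / V_q(n,t)⌋ = ⌊67108864/742⌋ = 90443.
Step 4: Compare |C| = 51316 to 90443: satisfied.
The claimed |C| lies below the Hamming bound.


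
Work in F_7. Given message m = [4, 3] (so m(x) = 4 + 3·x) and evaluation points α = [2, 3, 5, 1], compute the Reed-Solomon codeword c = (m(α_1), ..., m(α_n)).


c = [3, 6, 5, 0]

Message polynomial: m(x) = 4 + 3·x (mod 7).
For each evaluation point α_i, compute m(α_i) mod 7:
  α_1 = 2: Horner steps 3 → 3, so m(2) = 3.
  α_2 = 3: Horner steps 3 → 6, so m(3) = 6.
  α_3 = 5: Horner steps 3 → 5, so m(5) = 5.
  α_4 = 1: Horner steps 3 → 0, so m(1) = 0.
Codeword c = [3, 6, 5, 0] ∈ F_7^4.


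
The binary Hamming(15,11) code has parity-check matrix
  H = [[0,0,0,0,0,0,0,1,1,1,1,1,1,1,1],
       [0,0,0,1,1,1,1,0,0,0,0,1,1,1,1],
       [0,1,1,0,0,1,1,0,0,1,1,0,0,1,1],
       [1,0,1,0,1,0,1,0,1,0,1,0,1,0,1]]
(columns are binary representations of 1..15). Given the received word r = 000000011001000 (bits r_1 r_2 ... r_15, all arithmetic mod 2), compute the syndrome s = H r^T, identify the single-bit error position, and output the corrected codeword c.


s = (1, 1, 0, 1)^T, error position = 13, corrected codeword c = 000000011001100

Compute s = H r^T mod 2 one row at a time:
  s_1 = 1 + 1 + 0 + 0 + 1 + 0 + 0 + 0 = 3 ≡ 1 (mod 2).
  s_2 = 0 + 0 + 0 + 0 + 1 + 0 + 0 + 0 = 1 ≡ 1 (mod 2).
  s_3 = 0 + 0 + 0 + 0 + 0 + 0 + 0 + 0 = 0 ≡ 0 (mod 2).
  s_4 = 0 + 0 + 0 + 0 + 1 + 0 + 0 + 0 = 1 ≡ 1 (mod 2).
s = (1, 1, 0, 1)^T — this equals column 13 of H (binary 1101), so error is at position 13.
Correct: flip bit 13 of r = 000000011001000 to get c = 000000011001100.


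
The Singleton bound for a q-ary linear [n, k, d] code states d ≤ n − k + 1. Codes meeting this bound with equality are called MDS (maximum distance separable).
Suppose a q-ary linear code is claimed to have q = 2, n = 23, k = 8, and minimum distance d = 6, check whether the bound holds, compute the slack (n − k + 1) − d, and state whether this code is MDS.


Singleton RHS = n − k + 1 = 16, slack = 10, bound satisfied, not MDS.

Singleton bound: d ≤ n − k + 1.
Here n = 23, k = 8, so n − k + 1 = 16.
Given d = 6, check d ≤ 16: YES.
Slack = (n − k + 1) − d = 10.
The code is NOT MDS (slack = 10 > 0).
Description: the claimed parameters are [23, 8, 6]_2; such a code would be non-MDS.


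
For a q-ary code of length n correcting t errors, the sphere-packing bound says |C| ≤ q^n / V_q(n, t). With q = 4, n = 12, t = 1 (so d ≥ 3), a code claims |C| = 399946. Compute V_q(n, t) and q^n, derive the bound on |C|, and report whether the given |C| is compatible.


V_q(n, t) = 37, q^n = 16777216, Hamming bound = 453438, |C| = 399946 ≤ bound (satisfied).

Step 1: Compute V_q(n, t) = Σ_{j=0}^1 C(n, j) (q−1)^j.
  j = 0: C(12,0)·(3)^0 = 1·1 = 1.
  j = 1: C(12,1)·(3)^1 = 12·3 = 36.
  V_q(n, t) = 1 + 36 = 37.
Step 2: q^n = 4^12 = 16777216.
Step 3: Hamming bound ⌊q^n / V_q(n,t)⌋ = ⌊16777216/37⌋ = 453438.
Step 4: Compare |C| = 399946 to 453438: satisfied.
The claimed |C| lies below the Hamming bound.


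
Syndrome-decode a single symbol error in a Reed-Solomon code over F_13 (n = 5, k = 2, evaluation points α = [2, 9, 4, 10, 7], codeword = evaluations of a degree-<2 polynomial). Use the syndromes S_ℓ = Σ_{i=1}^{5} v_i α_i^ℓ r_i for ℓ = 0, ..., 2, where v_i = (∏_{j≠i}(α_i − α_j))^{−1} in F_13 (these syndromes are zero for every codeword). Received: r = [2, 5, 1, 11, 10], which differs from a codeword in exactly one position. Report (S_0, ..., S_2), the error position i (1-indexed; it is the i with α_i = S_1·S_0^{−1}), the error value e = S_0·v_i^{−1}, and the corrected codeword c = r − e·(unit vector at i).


S = (9, 11, 12), error at position 5, error magnitude e = 4, c = [2, 5, 1, 11, 6].

Step 1: column multipliers v_i = (∏_{j≠i}(α_i − α_j))^{−1} mod 13.
  i = 1 (α = 2): (2−9)(2−4)(2−10)(2−7) = (−7)·(−2)·(−8)·(−5) = 560 ≡ 1, so v_1 = 1^{−1} = 1 (mod 13).
  i = 2 (α = 9): (9−2)(9−4)(9−10)(9−7) = 7·5·(−1)·2 = −70 ≡ 8, so v_2 = 8^{−1} = 5 (mod 13).
  i = 3 (α = 4): (4−2)(4−9)(4−10)(4−7) = 2·(−5)·(−6)·(−3) = −180 ≡ 2, so v_3 = 2^{−1} = 7 (mod 13).
  i = 4 (α = 10): (10−2)(10−9)(10−4)(10−7) = 8·1·6·3 = 144 ≡ 1, so v_4 = 1^{−1} = 1 (mod 13).
  i = 5 (α = 7): (7−2)(7−9)(7−4)(7−10) = 5·(−2)·3·(−3) = 90 ≡ 12, so v_5 = 12^{−1} = 12 (mod 13).
  v = [1, 5, 7, 1, 12].
Step 2: syndromes of r = [2, 5, 1, 11, 10] (all sums mod 13).
  S_0 = Σ v_i r_i = 1·2 + 5·5 + 7·1 + 1·11 + 12·10 = 165 ≡ 9.
  S_1 = Σ v_i α_i r_i = 1·2·2 + 5·9·5 + 7·4·1 + 1·10·11 + 12·7·10 = 1207 ≡ 11.
  α_i^2 mod 13 = [4, 3, 3, 9, 10].
  S_2 = Σ v_i α_i^2 r_i = 1·4·2 + 5·3·5 + 7·3·1 + 1·9·11 + 12·10·10 = 1403 ≡ 12.
  S = (9, 11, 12) ≠ 0, so r is not a codeword (an error is present).
Step 3: locate the error. For a single error e at position i, S_ℓ = v_i·e·α_i^ℓ, so α_err = S_1/S_0.
  S_0^{−1} = 9^{−1} = 3 (mod 13), so α_err = 11·3 = 33 ≡ 7 = α_5. Error position i = 5.
  Consistency check: S_2/S_1 = 12·6 = 72 ≡ 7 = α_err ✓ (single-error assumption holds).
Step 4: error magnitude e = S_0/v_5 = S_0·∏_{j≠5}(α_5 − α_j) = 9·12 = 108 ≡ 4 (mod 13).
Step 5: correct position 5: c_5 = r_5 − e = 10 − 4 ≡ 6 (mod 13). Hence c = [2, 5, 1, 11, 6].
  Check: interpolating c through the α_i gives m(x) = 3 + 6·x (degree < 2) with m(α_i) = c_i for every i, so c is indeed a codeword.


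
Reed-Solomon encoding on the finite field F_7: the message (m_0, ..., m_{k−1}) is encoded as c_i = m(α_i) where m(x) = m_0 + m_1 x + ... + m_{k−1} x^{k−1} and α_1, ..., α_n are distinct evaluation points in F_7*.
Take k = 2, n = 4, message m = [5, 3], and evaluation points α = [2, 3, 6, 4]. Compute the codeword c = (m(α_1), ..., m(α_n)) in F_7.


c = [4, 0, 2, 3]

Message polynomial: m(x) = 5 + 3·x (mod 7).
For each evaluation point α_i, compute m(α_i) mod 7:
  α_1 = 2: Horner steps 3 → 4, so m(2) = 4.
  α_2 = 3: Horner steps 3 → 0, so m(3) = 0.
  α_3 = 6: Horner steps 3 → 2, so m(6) = 2.
  α_4 = 4: Horner steps 3 → 3, so m(4) = 3.
Codeword c = [4, 0, 2, 3] ∈ F_7^4.


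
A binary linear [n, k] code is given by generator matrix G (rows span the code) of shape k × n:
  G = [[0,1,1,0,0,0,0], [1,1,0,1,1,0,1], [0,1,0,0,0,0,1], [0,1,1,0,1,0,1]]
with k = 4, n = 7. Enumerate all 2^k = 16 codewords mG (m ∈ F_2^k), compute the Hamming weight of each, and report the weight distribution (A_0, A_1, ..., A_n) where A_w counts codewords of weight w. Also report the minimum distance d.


Weight distribution: A_0 = 1, A_2 = 6, A_3 = 4, A_4 = 1, A_5 = 4. Minimum distance d = 2.

Enumerate all 2^4 = 16 messages m ∈ F_2^4.
For each, compute codeword c = mG in F_2^7, then tally its weight.
  m = 0000 → c = 0000000, weight = 0.
  m = 1000 → c = 0110000, weight = 2.
  m = 0100 → c = 1101101, weight = 5.
  m = 1100 → c = 1011101, weight = 5.
  m = 0010 → c = 0100001, weight = 2.
  m = 1010 → c = 0010001, weight = 2.
  m = 0110 → c = 1001100, weight = 3.
  m = 1110 → c = 1111100, weight = 5.
  m = 0001 → c = 0110101, weight = 4.
  m = 1001 → c = 0000101, weight = 2.
  m = 0101 → c = 1011000, weight = 3.
  m = 1101 → c = 1101000, weight = 3.
  m = 0011 → c = 0010100, weight = 2.
  m = 1011 → c = 0100100, weight = 2.
  m = 0111 → c = 1111001, weight = 5.
  m = 1111 → c = 1001001, weight = 3.
Tally weights:
  weight 0: 1 codewords.
  weight 2: 6 codewords.
  weight 3: 4 codewords.
  weight 4: 1 codewords.
  weight 5: 4 codewords.
Minimum distance d = smallest w > 0 with A_w > 0 = 2.
Sanity: Σ A_w = 16 = 2^4 = 16 ✓.


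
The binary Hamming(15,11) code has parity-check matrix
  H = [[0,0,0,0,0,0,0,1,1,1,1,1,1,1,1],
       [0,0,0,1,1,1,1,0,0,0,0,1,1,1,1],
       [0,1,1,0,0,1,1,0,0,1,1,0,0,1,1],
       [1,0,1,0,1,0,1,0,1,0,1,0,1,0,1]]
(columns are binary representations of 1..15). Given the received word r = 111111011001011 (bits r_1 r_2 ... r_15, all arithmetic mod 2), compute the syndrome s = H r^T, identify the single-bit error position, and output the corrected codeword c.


s = (1, 0, 1, 1)^T, error position = 11, corrected codeword c = 111111011011011

Compute s = H r^T mod 2 one row at a time:
  s_1 = 1 + 1 + 0 + 0 + 1 + 0 + 1 + 1 = 5 ≡ 1 (mod 2).
  s_2 = 1 + 1 + 1 + 0 + 1 + 0 + 1 + 1 = 6 ≡ 0 (mod 2).
  s_3 = 1 + 1 + 1 + 0 + 0 + 0 + 1 + 1 = 5 ≡ 1 (mod 2).
  s_4 = 1 + 1 + 1 + 0 + 1 + 0 + 0 + 1 = 5 ≡ 1 (mod 2).
s = (1, 0, 1, 1)^T — this equals column 11 of H (binary 1011), so error is at position 11.
Correct: flip bit 11 of r = 111111011001011 to get c = 111111011011011.


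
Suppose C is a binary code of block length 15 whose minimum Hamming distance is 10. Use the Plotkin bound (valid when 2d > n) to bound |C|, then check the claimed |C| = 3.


Plotkin bound M ≤ 4; given |C| = 3 ≤ bound (satisfied).

Check applicability: 2d = 20, n = 15.
2d − n = 5 > 0, so Plotkin applies.
Compute d/(2d−n) = 10/5 ≈ 2.0000.
⌊d/(2d−n)⌋ = 2.
Plotkin bound: M ≤ 2·2 = 4.
Given |C| = 3, check: satisfied.
This |C| is below the Plotkin bound.


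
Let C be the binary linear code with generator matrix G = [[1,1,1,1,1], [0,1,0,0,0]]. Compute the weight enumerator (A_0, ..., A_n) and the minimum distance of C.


Weight distribution: A_0 = 1, A_1 = 1, A_4 = 1, A_5 = 1. Minimum distance d = 1.

Enumerate all 2^2 = 4 messages m ∈ F_2^2.
For each, compute codeword c = mG in F_2^5, then tally its weight.
  m = 00 → c = 00000, weight = 0.
  m = 10 → c = 11111, weight = 5.
  m = 01 → c = 01000, weight = 1.
  m = 11 → c = 10111, weight = 4.
Tally weights:
  weight 0: 1 codewords.
  weight 1: 1 codewords.
  weight 4: 1 codewords.
  weight 5: 1 codewords.
Minimum distance d = smallest w > 0 with A_w > 0 = 1.
Sanity: Σ A_w = 4 = 2^2 = 4 ✓.


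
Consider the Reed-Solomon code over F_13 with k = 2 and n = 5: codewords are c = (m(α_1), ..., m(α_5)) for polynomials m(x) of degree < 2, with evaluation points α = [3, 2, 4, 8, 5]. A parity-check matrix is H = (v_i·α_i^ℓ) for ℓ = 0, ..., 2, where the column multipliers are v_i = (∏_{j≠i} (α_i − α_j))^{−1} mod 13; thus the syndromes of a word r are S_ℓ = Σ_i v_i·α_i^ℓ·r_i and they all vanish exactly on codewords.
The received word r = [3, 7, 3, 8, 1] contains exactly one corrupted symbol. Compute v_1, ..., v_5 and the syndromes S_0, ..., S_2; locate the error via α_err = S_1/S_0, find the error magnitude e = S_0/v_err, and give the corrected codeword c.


S = (8, 11, 7), error at position 1, error magnitude e = 11, c = [5, 7, 3, 8, 1].

Step 1: column multipliers v_i = (∏_{j≠i}(α_i − α_j))^{−1} mod 13.
  i = 1 (α = 3): (3−2)(3−4)(3−8)(3−5) = 1·(−1)·(−5)·(−2) = −10 ≡ 3, so v_1 = 3^{−1} = 9 (mod 13).
  i = 2 (α = 2): (2−3)(2−4)(2−8)(2−5) = (−1)·(−2)·(−6)·(−3) = 36 ≡ 10, so v_2 = 10^{−1} = 4 (mod 13).
  i = 3 (α = 4): (4−3)(4−2)(4−8)(4−5) = 1·2·(−4)·(−1) = 8 ≡ 8, so v_3 = 8^{−1} = 5 (mod 13).
  i = 4 (α = 8): (8−3)(8−2)(8−4)(8−5) = 5·6·4·3 = 360 ≡ 9, so v_4 = 9^{−1} = 3 (mod 13).
  i = 5 (α = 5): (5−3)(5−2)(5−4)(5−8) = 2·3·1·(−3) = −18 ≡ 8, so v_5 = 8^{−1} = 5 (mod 13).
  v = [9, 4, 5, 3, 5].
Step 2: syndromes of r = [3, 7, 3, 8, 1] (all sums mod 13).
  S_0 = Σ v_i r_i = 9·3 + 4·7 + 5·3 + 3·8 + 5·1 = 99 ≡ 8.
  S_1 = Σ v_i α_i r_i = 9·3·3 + 4·2·7 + 5·4·3 + 3·8·8 + 5·5·1 = 414 ≡ 11.
  α_i^2 mod 13 = [9, 4, 3, 12, 12].
  S_2 = Σ v_i α_i^2 r_i = 9·9·3 + 4·4·7 + 5·3·3 + 3·12·8 + 5·12·1 = 748 ≡ 7.
  S = (8, 11, 7) ≠ 0, so r is not a codeword (an error is present).
Step 3: locate the error. For a single error e at position i, S_ℓ = v_i·e·α_i^ℓ, so α_err = S_1/S_0.
  S_0^{−1} = 8^{−1} = 5 (mod 13), so α_err = 11·5 = 55 ≡ 3 = α_1. Error position i = 1.
  Consistency check: S_2/S_1 = 7·6 = 42 ≡ 3 = α_err ✓ (single-error assumption holds).
Step 4: error magnitude e = S_0/v_1 = S_0·∏_{j≠1}(α_1 − α_j) = 8·3 = 24 ≡ 11 (mod 13).
Step 5: correct position 1: c_1 = r_1 − e = 3 − 11 ≡ 5 (mod 13). Hence c = [5, 7, 3, 8, 1].
  Check: interpolating c through the α_i gives m(x) = 11 + 11·x (degree < 2) with m(α_i) = c_i for every i, so c is indeed a codeword.


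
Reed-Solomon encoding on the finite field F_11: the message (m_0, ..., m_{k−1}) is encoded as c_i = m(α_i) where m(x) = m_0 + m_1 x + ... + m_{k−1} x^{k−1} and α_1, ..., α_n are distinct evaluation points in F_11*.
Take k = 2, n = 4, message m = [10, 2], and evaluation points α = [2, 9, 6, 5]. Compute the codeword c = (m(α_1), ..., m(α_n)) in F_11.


c = [3, 6, 0, 9]

Message polynomial: m(x) = 10 + 2·x (mod 11).
For each evaluation point α_i, compute m(α_i) mod 11:
  α_1 = 2: Horner steps 2 → 3, so m(2) = 3.
  α_2 = 9: Horner steps 2 → 6, so m(9) = 6.
  α_3 = 6: Horner steps 2 → 0, so m(6) = 0.
  α_4 = 5: Horner steps 2 → 9, so m(5) = 9.
Codeword c = [3, 6, 0, 9] ∈ F_11^4.


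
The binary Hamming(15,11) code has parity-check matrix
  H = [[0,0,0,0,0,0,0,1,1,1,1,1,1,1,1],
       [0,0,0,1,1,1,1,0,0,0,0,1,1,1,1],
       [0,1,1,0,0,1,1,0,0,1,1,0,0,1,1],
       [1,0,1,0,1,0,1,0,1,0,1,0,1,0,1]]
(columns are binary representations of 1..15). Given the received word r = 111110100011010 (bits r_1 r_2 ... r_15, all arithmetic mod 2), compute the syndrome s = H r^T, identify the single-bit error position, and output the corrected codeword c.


s = (1, 1, 1, 1)^T, error position = 15, corrected codeword c = 111110100011011

Compute s = H r^T mod 2 one row at a time:
  s_1 = 0 + 0 + 0 + 1 + 1 + 0 + 1 + 0 = 3 ≡ 1 (mod 2).
  s_2 = 1 + 1 + 0 + 1 + 1 + 0 + 1 + 0 = 5 ≡ 1 (mod 2).
  s_3 = 1 + 1 + 0 + 1 + 0 + 1 + 1 + 0 = 5 ≡ 1 (mod 2).
  s_4 = 1 + 1 + 1 + 1 + 0 + 1 + 0 + 0 = 5 ≡ 1 (mod 2).
s = (1, 1, 1, 1)^T — this equals column 15 of H (binary 1111), so error is at position 15.
Correct: flip bit 15 of r = 111110100011010 to get c = 111110100011011.


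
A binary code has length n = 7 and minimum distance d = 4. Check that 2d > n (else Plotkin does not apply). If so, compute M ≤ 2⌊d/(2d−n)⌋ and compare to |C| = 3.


Plotkin bound M ≤ 8; given |C| = 3 ≤ bound (satisfied).

Check applicability: 2d = 8, n = 7.
2d − n = 1 > 0, so Plotkin applies.
Compute d/(2d−n) = 4/1 ≈ 4.0000.
⌊d/(2d−n)⌋ = 4.
Plotkin bound: M ≤ 2·4 = 8.
Given |C| = 3, check: satisfied.
This |C| is below the Plotkin bound.


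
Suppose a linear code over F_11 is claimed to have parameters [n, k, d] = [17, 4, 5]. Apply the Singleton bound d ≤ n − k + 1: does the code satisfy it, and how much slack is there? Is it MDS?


Singleton RHS = n − k + 1 = 14, slack = 9, bound satisfied, not MDS.

Singleton bound: d ≤ n − k + 1.
Here n = 17, k = 4, so n − k + 1 = 14.
Given d = 5, check d ≤ 14: YES.
Slack = (n − k + 1) − d = 9.
The code is NOT MDS (slack = 9 > 0).
Description: the claimed parameters are [17, 4, 5]_11; such a code would be non-MDS.


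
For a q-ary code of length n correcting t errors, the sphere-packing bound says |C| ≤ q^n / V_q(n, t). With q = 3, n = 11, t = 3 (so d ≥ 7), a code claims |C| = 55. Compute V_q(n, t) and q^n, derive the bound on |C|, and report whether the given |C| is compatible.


V_q(n, t) = 1563, q^n = 177147, Hamming bound = 113, |C| = 55 ≤ bound (satisfied).

Step 1: Compute V_q(n, t) = Σ_{j=0}^3 C(n, j) (q−1)^j.
  j = 0: C(11,0)·(2)^0 = 1·1 = 1.
  j = 1: C(11,1)·(2)^1 = 11·2 = 22.
  j = 2: C(11,2)·(2)^2 = 55·4 = 220.
  j = 3: C(11,3)·(2)^3 = 165·8 = 1320.
  V_q(n, t) = 1 + 22 + 220 + 1320 = 1563.
Step 2: q^n = 3^11 = 177147.
Step 3: Hamming bound ⌊q^n / V_q(n,t)⌋ = ⌊177147/1563⌋ = 113.
Step 4: Compare |C| = 55 to 113: satisfied.
The claimed |C| lies below the Hamming bound.


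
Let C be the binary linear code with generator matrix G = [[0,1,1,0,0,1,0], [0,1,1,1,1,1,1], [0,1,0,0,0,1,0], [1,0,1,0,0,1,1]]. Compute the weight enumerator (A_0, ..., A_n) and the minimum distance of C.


Weight distribution: A_0 = 1, A_1 = 1, A_2 = 1, A_3 = 4, A_4 = 5, A_5 = 3, A_6 = 1. Minimum distance d = 1.

Enumerate all 2^4 = 16 messages m ∈ F_2^4.
For each, compute codeword c = mG in F_2^7, then tally its weight.
  m = 0000 → c = 0000000, weight = 0.
  m = 1000 → c = 0110010, weight = 3.
  m = 0100 → c = 0111111, weight = 6.
  m = 1100 → c = 0001101, weight = 3.
  m = 0010 → c = 0100010, weight = 2.
  m = 1010 → c = 0010000, weight = 1.
  m = 0110 → c = 0011101, weight = 4.
  m = 1110 → c = 0101111, weight = 5.
  m = 0001 → c = 1010011, weight = 4.
  m = 1001 → c = 1100001, weight = 3.
  m = 0101 → c = 1101100, weight = 4.
  m = 1101 → c = 1011110, weight = 5.
  m = 0011 → c = 1110001, weight = 4.
  m = 1011 → c = 1000011, weight = 3.
  m = 0111 → c = 1001110, weight = 4.
  m = 1111 → c = 1111100, weight = 5.
Tally weights:
  weight 0: 1 codewords.
  weight 1: 1 codewords.
  weight 2: 1 codewords.
  weight 3: 4 codewords.
  weight 4: 5 codewords.
  weight 5: 3 codewords.
  weight 6: 1 codewords.
Minimum distance d = smallest w > 0 with A_w > 0 = 1.
Sanity: Σ A_w = 16 = 2^4 = 16 ✓.


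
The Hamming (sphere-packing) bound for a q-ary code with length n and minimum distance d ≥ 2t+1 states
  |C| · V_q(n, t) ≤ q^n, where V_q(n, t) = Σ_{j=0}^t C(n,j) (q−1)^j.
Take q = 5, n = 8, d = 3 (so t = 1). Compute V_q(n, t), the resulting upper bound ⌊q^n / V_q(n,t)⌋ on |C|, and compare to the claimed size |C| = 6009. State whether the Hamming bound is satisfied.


V_q(n, t) = 33, q^n = 390625, Hamming bound = 11837, |C| = 6009 ≤ bound (satisfied).

Step 1: Compute V_q(n, t) = Σ_{j=0}^1 C(n, j) (q−1)^j.
  j = 0: C(8,0)·(4)^0 = 1·1 = 1.
  j = 1: C(8,1)·(4)^1 = 8·4 = 32.
  V_q(n, t) = 1 + 32 = 33.
Step 2: q^n = 5^8 = 390625.
Step 3: Hamming bound ⌊q^n / V_q(n,t)⌋ = ⌊390625/33⌋ = 11837.
Step 4: Compare |C| = 6009 to 11837: satisfied.
The claimed |C| lies below the Hamming bound.


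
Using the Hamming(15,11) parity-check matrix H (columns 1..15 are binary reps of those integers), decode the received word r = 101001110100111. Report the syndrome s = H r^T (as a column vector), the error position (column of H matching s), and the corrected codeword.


s = (1, 1, 0, 1)^T, error position = 13, corrected codeword c = 101001110100011

Compute s = H r^T mod 2 one row at a time:
  s_1 = 1 + 0 + 1 + 0 + 0 + 1 + 1 + 1 = 5 ≡ 1 (mod 2).
  s_2 = 0 + 0 + 1 + 1 + 0 + 1 + 1 + 1 = 5 ≡ 1 (mod 2).
  s_3 = 0 + 1 + 1 + 1 + 1 + 0 + 1 + 1 = 6 ≡ 0 (mod 2).
  s_4 = 1 + 1 + 0 + 1 + 0 + 0 + 1 + 1 = 5 ≡ 1 (mod 2).
s = (1, 1, 0, 1)^T — this equals column 13 of H (binary 1101), so error is at position 13.
Correct: flip bit 13 of r = 101001110100111 to get c = 101001110100011.


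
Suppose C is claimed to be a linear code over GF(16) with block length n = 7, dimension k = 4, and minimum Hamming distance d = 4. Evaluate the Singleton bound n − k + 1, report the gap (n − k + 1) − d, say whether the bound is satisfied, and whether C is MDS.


Singleton RHS = n − k + 1 = 4, slack = 0, bound satisfied, MDS.

Singleton bound: d ≤ n − k + 1.
Here n = 7, k = 4, so n − k + 1 = 4.
Given d = 4, check d ≤ 4: YES.
Slack = (n − k + 1) − d = 0.
The code is MDS (slack = 0).
Description: the claimed parameters are [7, 4, 4]_16; such a code would be MDS (meets Singleton bound).


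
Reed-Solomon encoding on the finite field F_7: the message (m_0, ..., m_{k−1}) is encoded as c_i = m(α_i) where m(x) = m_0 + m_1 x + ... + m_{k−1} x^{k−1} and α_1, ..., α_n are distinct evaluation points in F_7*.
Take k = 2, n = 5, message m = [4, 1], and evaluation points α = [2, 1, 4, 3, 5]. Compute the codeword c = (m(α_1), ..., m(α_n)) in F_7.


c = [6, 5, 1, 0, 2]

Message polynomial: m(x) = 4 + 1·x (mod 7).
For each evaluation point α_i, compute m(α_i) mod 7:
  α_1 = 2: Horner steps 1 → 6, so m(2) = 6.
  α_2 = 1: Horner steps 1 → 5, so m(1) = 5.
  α_3 = 4: Horner steps 1 → 1, so m(4) = 1.
  α_4 = 3: Horner steps 1 → 0, so m(3) = 0.
  α_5 = 5: Horner steps 1 → 2, so m(5) = 2.
Codeword c = [6, 5, 1, 0, 2] ∈ F_7^5.


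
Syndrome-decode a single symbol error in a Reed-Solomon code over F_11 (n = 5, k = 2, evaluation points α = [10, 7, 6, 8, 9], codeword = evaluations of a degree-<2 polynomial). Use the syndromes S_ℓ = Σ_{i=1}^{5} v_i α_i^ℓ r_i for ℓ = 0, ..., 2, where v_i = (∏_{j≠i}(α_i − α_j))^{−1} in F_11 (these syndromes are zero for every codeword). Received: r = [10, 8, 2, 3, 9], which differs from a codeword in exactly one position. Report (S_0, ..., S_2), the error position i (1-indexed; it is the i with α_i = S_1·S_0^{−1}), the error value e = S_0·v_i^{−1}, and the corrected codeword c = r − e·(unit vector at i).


S = (3, 8, 3), error at position 1, error magnitude e = 6, c = [4, 8, 2, 3, 9].

Step 1: column multipliers v_i = (∏_{j≠i}(α_i − α_j))^{−1} mod 11.
  i = 1 (α = 10): (10−7)(10−6)(10−8)(10−9) = 3·4·2·1 = 24 ≡ 2, so v_1 = 2^{−1} = 6 (mod 11).
  i = 2 (α = 7): (7−10)(7−6)(7−8)(7−9) = (−3)·1·(−1)·(−2) = −6 ≡ 5, so v_2 = 5^{−1} = 9 (mod 11).
  i = 3 (α = 6): (6−10)(6−7)(6−8)(6−9) = (−4)·(−1)·(−2)·(−3) = 24 ≡ 2, so v_3 = 2^{−1} = 6 (mod 11).
  i = 4 (α = 8): (8−10)(8−7)(8−6)(8−9) = (−2)·1·2·(−1) = 4 ≡ 4, so v_4 = 4^{−1} = 3 (mod 11).
  i = 5 (α = 9): (9−10)(9−7)(9−6)(9−8) = (−1)·2·3·1 = −6 ≡ 5, so v_5 = 5^{−1} = 9 (mod 11).
  v = [6, 9, 6, 3, 9].
Step 2: syndromes of r = [10, 8, 2, 3, 9] (all sums mod 11).
  S_0 = Σ v_i r_i = 6·10 + 9·8 + 6·2 + 3·3 + 9·9 = 234 ≡ 3.
  S_1 = Σ v_i α_i r_i = 6·10·10 + 9·7·8 + 6·6·2 + 3·8·3 + 9·9·9 = 1977 ≡ 8.
  α_i^2 mod 11 = [1, 5, 3, 9, 4].
  S_2 = Σ v_i α_i^2 r_i = 6·1·10 + 9·5·8 + 6·3·2 + 3·9·3 + 9·4·9 = 861 ≡ 3.
  S = (3, 8, 3) ≠ 0, so r is not a codeword (an error is present).
Step 3: locate the error. For a single error e at position i, S_ℓ = v_i·e·α_i^ℓ, so α_err = S_1/S_0.
  S_0^{−1} = 3^{−1} = 4 (mod 11), so α_err = 8·4 = 32 ≡ 10 = α_1. Error position i = 1.
  Consistency check: S_2/S_1 = 3·7 = 21 ≡ 10 = α_err ✓ (single-error assumption holds).
Step 4: error magnitude e = S_0/v_1 = S_0·∏_{j≠1}(α_1 − α_j) = 3·2 = 6 ≡ 6 (mod 11).
Step 5: correct position 1: c_1 = r_1 − e = 10 − 6 ≡ 4 (mod 11). Hence c = [4, 8, 2, 3, 9].
  Check: interpolating c through the α_i gives m(x) = 10 + 6·x (degree < 2) with m(α_i) = c_i for every i, so c is indeed a codeword.


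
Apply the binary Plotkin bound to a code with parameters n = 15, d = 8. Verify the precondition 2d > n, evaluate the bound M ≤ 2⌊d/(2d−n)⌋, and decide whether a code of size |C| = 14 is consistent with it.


Plotkin bound M ≤ 16; given |C| = 14 ≤ bound (satisfied).

Check applicability: 2d = 16, n = 15.
2d − n = 1 > 0, so Plotkin applies.
Compute d/(2d−n) = 8/1 ≈ 8.0000.
⌊d/(2d−n)⌋ = 8.
Plotkin bound: M ≤ 2·8 = 16.
Given |C| = 14, check: satisfied.
This |C| is below the Plotkin bound.


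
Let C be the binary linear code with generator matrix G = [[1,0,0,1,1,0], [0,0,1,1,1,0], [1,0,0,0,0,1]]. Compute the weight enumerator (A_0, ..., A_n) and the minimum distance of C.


Weight distribution: A_0 = 1, A_2 = 3, A_3 = 3, A_5 = 1. Minimum distance d = 2.

Enumerate all 2^3 = 8 messages m ∈ F_2^3.
For each, compute codeword c = mG in F_2^6, then tally its weight.
  m = 000 → c = 000000, weight = 0.
  m = 100 → c = 100110, weight = 3.
  m = 010 → c = 001110, weight = 3.
  m = 110 → c = 101000, weight = 2.
  m = 001 → c = 100001, weight = 2.
  m = 101 → c = 000111, weight = 3.
  m = 011 → c = 101111, weight = 5.
  m = 111 → c = 001001, weight = 2.
Tally weights:
  weight 0: 1 codewords.
  weight 2: 3 codewords.
  weight 3: 3 codewords.
  weight 5: 1 codewords.
Minimum distance d = smallest w > 0 with A_w > 0 = 2.
Sanity: Σ A_w = 8 = 2^3 = 8 ✓.


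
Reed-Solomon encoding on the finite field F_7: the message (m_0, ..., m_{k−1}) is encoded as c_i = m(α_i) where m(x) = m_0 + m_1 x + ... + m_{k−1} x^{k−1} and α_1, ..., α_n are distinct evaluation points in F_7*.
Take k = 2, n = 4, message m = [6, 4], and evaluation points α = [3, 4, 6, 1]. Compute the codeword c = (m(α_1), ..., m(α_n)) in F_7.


c = [4, 1, 2, 3]

Message polynomial: m(x) = 6 + 4·x (mod 7).
For each evaluation point α_i, compute m(α_i) mod 7:
  α_1 = 3: Horner steps 4 → 4, so m(3) = 4.
  α_2 = 4: Horner steps 4 → 1, so m(4) = 1.
  α_3 = 6: Horner steps 4 → 2, so m(6) = 2.
  α_4 = 1: Horner steps 4 → 3, so m(1) = 3.
Codeword c = [4, 1, 2, 3] ∈ F_7^4.


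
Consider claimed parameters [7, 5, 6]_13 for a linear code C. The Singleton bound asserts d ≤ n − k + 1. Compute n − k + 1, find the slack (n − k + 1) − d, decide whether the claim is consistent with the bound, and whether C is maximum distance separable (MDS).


Singleton RHS = n − k + 1 = 3, slack = -3, bound violated (no such code; not MDS).

Singleton bound: d ≤ n − k + 1.
Here n = 7, k = 5, so n − k + 1 = 3.
Given d = 6, check d ≤ 3: NO.
Slack = (n − k + 1) − d = -3.
The slack is negative: d = 6 exceeds n − k + 1 = 3 by 3, so the Singleton bound is violated and no linear [7, 5, 6]_13 code can exist. In particular it is not MDS (MDS requires d = n − k + 1 exactly).
Description: the claimed parameters are [7, 5, 6]_13; such a code would be impossible (violates the Singleton bound).


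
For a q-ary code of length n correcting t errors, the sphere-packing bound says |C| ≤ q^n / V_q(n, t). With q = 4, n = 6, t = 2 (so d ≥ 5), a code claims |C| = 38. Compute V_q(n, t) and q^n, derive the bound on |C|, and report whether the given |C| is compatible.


V_q(n, t) = 154, q^n = 4096, Hamming bound = 26, |C| = 38 > bound (violated).

Step 1: Compute V_q(n, t) = Σ_{j=0}^2 C(n, j) (q−1)^j.
  j = 0: C(6,0)·(3)^0 = 1·1 = 1.
  j = 1: C(6,1)·(3)^1 = 6·3 = 18.
  j = 2: C(6,2)·(3)^2 = 15·9 = 135.
  V_q(n, t) = 1 + 18 + 135 = 154.
Step 2: q^n = 4^6 = 4096.
Step 3: Hamming bound ⌊q^n / V_q(n,t)⌋ = ⌊4096/154⌋ = 26.
Step 4: Compare |C| = 38 to 26: violated.
The claimed |C| lies above the Hamming bound, so no 4-ary code of length 6 with d ≥ 5 can have 38 codewords.


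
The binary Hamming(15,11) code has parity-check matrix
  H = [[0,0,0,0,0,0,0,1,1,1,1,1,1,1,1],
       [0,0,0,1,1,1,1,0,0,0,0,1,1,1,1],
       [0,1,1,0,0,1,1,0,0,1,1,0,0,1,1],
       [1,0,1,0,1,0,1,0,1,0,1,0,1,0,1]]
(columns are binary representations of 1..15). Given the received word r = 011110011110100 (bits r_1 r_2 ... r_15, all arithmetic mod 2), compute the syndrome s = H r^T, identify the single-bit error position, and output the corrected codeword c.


s = (1, 1, 0, 1)^T, error position = 13, corrected codeword c = 011110011110000

Compute s = H r^T mod 2 one row at a time:
  s_1 = 1 + 1 + 1 + 1 + 0 + 1 + 0 + 0 = 5 ≡ 1 (mod 2).
  s_2 = 1 + 1 + 0 + 0 + 0 + 1 + 0 + 0 = 3 ≡ 1 (mod 2).
  s_3 = 1 + 1 + 0 + 0 + 1 + 1 + 0 + 0 = 4 ≡ 0 (mod 2).
  s_4 = 0 + 1 + 1 + 0 + 1 + 1 + 1 + 0 = 5 ≡ 1 (mod 2).
s = (1, 1, 0, 1)^T — this equals column 13 of H (binary 1101), so error is at position 13.
Correct: flip bit 13 of r = 011110011110100 to get c = 011110011110000.


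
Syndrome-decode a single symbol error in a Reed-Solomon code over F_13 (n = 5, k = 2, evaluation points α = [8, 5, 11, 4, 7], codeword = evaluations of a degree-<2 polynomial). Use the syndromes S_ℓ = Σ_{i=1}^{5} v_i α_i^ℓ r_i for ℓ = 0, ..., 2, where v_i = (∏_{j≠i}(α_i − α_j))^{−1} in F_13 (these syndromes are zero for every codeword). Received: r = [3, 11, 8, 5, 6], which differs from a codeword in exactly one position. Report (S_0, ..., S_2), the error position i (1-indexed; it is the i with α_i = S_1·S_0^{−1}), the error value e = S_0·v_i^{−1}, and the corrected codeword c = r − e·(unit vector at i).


S = (2, 1, 7), error at position 5, error magnitude e = 9, c = [3, 11, 8, 5, 10].

Step 1: column multipliers v_i = (∏_{j≠i}(α_i − α_j))^{−1} mod 13.
  i = 1 (α = 8): (8−5)(8−11)(8−4)(8−7) = 3·(−3)·4·1 = −36 ≡ 3, so v_1 = 3^{−1} = 9 (mod 13).
  i = 2 (α = 5): (5−8)(5−11)(5−4)(5−7) = (−3)·(−6)·1·(−2) = −36 ≡ 3, so v_2 = 3^{−1} = 9 (mod 13).
  i = 3 (α = 11): (11−8)(11−5)(11−4)(11−7) = 3·6·7·4 = 504 ≡ 10, so v_3 = 10^{−1} = 4 (mod 13).
  i = 4 (α = 4): (4−8)(4−5)(4−11)(4−7) = (−4)·(−1)·(−7)·(−3) = 84 ≡ 6, so v_4 = 6^{−1} = 11 (mod 13).
  i = 5 (α = 7): (7−8)(7−5)(7−11)(7−4) = (−1)·2·(−4)·3 = 24 ≡ 11, so v_5 = 11^{−1} = 6 (mod 13).
  v = [9, 9, 4, 11, 6].
Step 2: syndromes of r = [3, 11, 8, 5, 6] (all sums mod 13).
  S_0 = Σ v_i r_i = 9·3 + 9·11 + 4·8 + 11·5 + 6·6 = 249 ≡ 2.
  S_1 = Σ v_i α_i r_i = 9·8·3 + 9·5·11 + 4·11·8 + 11·4·5 + 6·7·6 = 1535 ≡ 1.
  α_i^2 mod 13 = [12, 12, 4, 3, 10].
  S_2 = Σ v_i α_i^2 r_i = 9·12·3 + 9·12·11 + 4·4·8 + 11·3·5 + 6·10·6 = 2165 ≡ 7.
  S = (2, 1, 7) ≠ 0, so r is not a codeword (an error is present).
Step 3: locate the error. For a single error e at position i, S_ℓ = v_i·e·α_i^ℓ, so α_err = S_1/S_0.
  S_0^{−1} = 2^{−1} = 7 (mod 13), so α_err = 1·7 = 7 ≡ 7 = α_5. Error position i = 5.
  Consistency check: S_2/S_1 = 7·1 = 7 ≡ 7 = α_err ✓ (single-error assumption holds).
Step 4: error magnitude e = S_0/v_5 = S_0·∏_{j≠5}(α_5 − α_j) = 2·11 = 22 ≡ 9 (mod 13).
Step 5: correct position 5: c_5 = r_5 − e = 6 − 9 ≡ 10 (mod 13). Hence c = [3, 11, 8, 5, 10].
  Check: interpolating c through the α_i gives m(x) = 7 + 6·x (degree < 2) with m(α_i) = c_i for every i, so c is indeed a codeword.
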